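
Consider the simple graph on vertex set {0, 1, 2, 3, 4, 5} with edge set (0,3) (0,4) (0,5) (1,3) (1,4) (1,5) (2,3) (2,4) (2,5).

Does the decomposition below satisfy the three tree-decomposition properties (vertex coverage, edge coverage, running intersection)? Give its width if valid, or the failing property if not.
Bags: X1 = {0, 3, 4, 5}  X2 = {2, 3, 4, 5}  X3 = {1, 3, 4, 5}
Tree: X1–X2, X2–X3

Yes; width 3.

Checking the three conditions: (i) the bags cover all of {0, 1, 2, 3, 4, 5}; (ii) for each edge, some bag contains both endpoints; (iii) the bags containing any fixed vertex form a subtree. All hold, so the decomposition is valid with width 4 − 1 = 3.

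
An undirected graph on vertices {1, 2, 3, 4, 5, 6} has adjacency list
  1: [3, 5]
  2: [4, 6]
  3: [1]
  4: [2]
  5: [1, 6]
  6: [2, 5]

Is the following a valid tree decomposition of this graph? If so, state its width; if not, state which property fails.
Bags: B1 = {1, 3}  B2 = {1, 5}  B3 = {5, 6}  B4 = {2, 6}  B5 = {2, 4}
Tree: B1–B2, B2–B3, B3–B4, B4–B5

Checking the three conditions: (i) the bags cover all of {1, 2, 3, 4, 5, 6}; (ii) for each edge, some bag contains both endpoints; (iii) the bags containing any fixed vertex form a subtree. All hold, so the decomposition is valid with width 2 − 1 = 1.

Yes; width 1.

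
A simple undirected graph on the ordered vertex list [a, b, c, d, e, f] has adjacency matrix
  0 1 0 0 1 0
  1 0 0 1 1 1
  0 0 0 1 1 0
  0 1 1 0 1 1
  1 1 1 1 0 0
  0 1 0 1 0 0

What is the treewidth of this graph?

2

A width-2 tree decomposition is:
Bags: B1 = {b, d, e}  B2 = {c, d, e}  B3 = {b, d, f}  B4 = {a, b, e}
Tree: B1–B2, B1–B3, B1–B4
Every bag has size at most 3, so the width is 3 − 1 = 2 and tw(G) ≤ 2. For the lower bound, the 3 vertices {c, d, e} are pairwise adjacent, and any tree decomposition puts a clique entirely inside one bag — forcing width ≥ 2. Therefore the treewidth is 2.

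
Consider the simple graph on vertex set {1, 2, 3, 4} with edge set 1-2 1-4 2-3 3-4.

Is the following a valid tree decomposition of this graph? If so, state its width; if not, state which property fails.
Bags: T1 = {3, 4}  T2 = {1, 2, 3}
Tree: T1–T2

A tree decomposition must satisfy three properties: every vertex lies in some bag; for every edge, both endpoints lie together in some bag; and for every vertex, the bags containing it form a connected subtree. Here edge (1,4) lies in no bag, so the decomposition is invalid.

No — edge (1,4) lies in no bag.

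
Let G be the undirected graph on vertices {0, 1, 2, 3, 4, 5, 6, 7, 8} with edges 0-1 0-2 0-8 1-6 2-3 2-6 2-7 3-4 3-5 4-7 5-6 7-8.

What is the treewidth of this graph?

3

A width-3 tree decomposition is:
Bags: B1 = {0, 1, 5, 6}  B2 = {0, 2, 5, 6}  B3 = {0, 2, 3, 5}  B4 = {0, 2, 3, 8}  B5 = {2, 3, 7, 8}  B6 = {3, 4, 7, 8}
Tree: B1–B2, B2–B3, B3–B4, B4–B5, B5–B6
Each bag holds 4 vertices, so the decomposition has width 3, which upper-bounds the treewidth. For the lower bound: the 4 vertex sets {1,5,6}, {0}, {2}, {3,4,7,8} are disjoint, each induces a connected subgraph, and every pair is joined by at least one edge of G. Contracting each set to a single vertex therefore yields K_{4} as a minor, and since treewidth is minor-monotone, tw(G) ≥ tw(K_{4}) = 3. The upper and lower bounds meet at 3, so that is the treewidth.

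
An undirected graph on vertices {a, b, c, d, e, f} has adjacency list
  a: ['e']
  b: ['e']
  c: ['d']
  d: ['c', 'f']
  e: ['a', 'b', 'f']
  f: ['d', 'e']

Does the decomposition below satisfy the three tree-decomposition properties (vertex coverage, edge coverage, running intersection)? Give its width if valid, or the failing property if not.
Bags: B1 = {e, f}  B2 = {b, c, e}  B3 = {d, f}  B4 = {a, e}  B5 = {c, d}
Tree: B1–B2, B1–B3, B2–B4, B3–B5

No — bags containing vertex c are not connected in the tree.

A tree decomposition must satisfy three properties: every vertex lies in some bag; for every edge, both endpoints lie together in some bag; and for every vertex, the bags containing it form a connected subtree. Here bags containing vertex c are not connected in the tree, so the decomposition is invalid.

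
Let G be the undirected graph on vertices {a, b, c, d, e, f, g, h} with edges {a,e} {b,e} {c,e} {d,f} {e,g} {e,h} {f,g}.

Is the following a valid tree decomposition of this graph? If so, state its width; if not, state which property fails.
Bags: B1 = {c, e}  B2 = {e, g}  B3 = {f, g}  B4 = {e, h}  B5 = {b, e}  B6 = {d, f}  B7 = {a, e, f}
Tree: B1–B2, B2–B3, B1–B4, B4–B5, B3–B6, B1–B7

No — bags containing vertex f are not connected in the tree.

A tree decomposition must satisfy three properties: every vertex lies in some bag; for every edge, both endpoints lie together in some bag; and for every vertex, the bags containing it form a connected subtree. Here bags containing vertex f are not connected in the tree, so the decomposition is invalid.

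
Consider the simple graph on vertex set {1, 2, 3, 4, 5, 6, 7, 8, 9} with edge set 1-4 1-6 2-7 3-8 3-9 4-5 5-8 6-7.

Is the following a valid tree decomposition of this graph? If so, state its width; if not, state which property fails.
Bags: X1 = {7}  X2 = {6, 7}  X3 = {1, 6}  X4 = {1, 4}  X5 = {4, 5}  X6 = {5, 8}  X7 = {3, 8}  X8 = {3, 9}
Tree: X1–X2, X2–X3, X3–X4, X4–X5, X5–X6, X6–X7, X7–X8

No — vertex 2 appears in no bag.

A tree decomposition must satisfy three properties: every vertex lies in some bag; for every edge, both endpoints lie together in some bag; and for every vertex, the bags containing it form a connected subtree. Here vertex 2 appears in no bag, so the decomposition is invalid.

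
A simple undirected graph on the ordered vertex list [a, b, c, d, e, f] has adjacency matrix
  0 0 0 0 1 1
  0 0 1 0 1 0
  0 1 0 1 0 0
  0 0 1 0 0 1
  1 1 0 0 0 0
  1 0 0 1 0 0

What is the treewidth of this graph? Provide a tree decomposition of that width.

Each bag holds 3 vertices, so the decomposition has width 2, which upper-bounds the treewidth. For the lower bound, G contains the cycle d–c–b–e–a–f–d, so G is not a forest; only forests have treewidth ≤ 1, hence tw(G) ≥ 2. The upper and lower bounds meet at 2, so that is the treewidth.

Treewidth 2.
Bags: B1 = {b, c, d}  B2 = {b, d, e}  B3 = {a, d, e}  B4 = {a, d, f}
Tree: B1–B2, B2–B3, B3–B4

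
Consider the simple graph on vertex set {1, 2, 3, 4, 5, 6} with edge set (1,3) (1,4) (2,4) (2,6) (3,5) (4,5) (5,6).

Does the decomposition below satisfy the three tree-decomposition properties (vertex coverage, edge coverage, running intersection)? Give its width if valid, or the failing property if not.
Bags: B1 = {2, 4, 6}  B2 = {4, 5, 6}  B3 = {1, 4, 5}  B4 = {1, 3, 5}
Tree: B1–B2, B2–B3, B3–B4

Checking the three conditions: (i) the bags cover all of {1, 2, 3, 4, 5, 6}; (ii) for each edge, some bag contains both endpoints; (iii) the bags containing any fixed vertex form a subtree. All hold, so the decomposition is valid with width 3 − 1 = 2.

Yes; width 2.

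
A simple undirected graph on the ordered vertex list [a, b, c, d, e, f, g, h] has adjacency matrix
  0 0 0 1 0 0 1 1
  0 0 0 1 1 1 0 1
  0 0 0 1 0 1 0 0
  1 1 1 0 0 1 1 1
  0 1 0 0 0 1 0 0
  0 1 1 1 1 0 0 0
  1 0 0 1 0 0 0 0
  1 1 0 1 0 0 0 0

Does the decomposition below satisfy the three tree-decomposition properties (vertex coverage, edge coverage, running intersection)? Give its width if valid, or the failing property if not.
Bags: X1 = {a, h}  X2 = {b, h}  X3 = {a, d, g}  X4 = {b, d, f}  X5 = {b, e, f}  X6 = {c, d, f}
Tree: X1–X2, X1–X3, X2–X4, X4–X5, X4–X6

A tree decomposition must satisfy three properties: every vertex lies in some bag; for every edge, both endpoints lie together in some bag; and for every vertex, the bags containing it form a connected subtree. Here edge (d,h) lies in no bag, so the decomposition is invalid.

No — edge (d,h) lies in no bag.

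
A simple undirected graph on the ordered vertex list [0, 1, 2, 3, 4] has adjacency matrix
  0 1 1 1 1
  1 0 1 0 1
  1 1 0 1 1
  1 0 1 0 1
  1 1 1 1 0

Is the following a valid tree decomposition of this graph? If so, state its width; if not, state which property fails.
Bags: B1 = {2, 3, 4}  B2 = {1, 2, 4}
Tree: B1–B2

A tree decomposition must satisfy three properties: every vertex lies in some bag; for every edge, both endpoints lie together in some bag; and for every vertex, the bags containing it form a connected subtree. Here vertex 0 appears in no bag, so the decomposition is invalid.

No — vertex 0 appears in no bag.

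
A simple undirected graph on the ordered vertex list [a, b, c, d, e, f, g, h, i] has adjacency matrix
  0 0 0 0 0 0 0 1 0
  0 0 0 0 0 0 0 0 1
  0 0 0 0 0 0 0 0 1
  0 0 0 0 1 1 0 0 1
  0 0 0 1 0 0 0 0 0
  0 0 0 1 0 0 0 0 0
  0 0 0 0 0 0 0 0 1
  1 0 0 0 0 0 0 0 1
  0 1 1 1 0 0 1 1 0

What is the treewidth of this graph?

1

A width-1 tree decomposition is:
Bags: B1 = {a, h}  B2 = {h, i}  B3 = {d, i}  B4 = {d, e}  B5 = {b, i}  B6 = {c, i}  B7 = {d, f}  B8 = {g, i}
Tree: B1–B2, B2–B3, B3–B4, B2–B5, B3–B6, B3–B7, B5–B8
Each bag holds 2 vertices, so the decomposition has width 1, which upper-bounds the treewidth. Any graph with an edge has treewidth ≥ 1, and G has the edge h–a. Combining the bounds, tw(G) = 1.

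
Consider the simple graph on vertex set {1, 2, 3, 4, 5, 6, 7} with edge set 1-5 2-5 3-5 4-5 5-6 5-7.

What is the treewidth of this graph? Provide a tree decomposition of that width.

The largest bag has 2 vertices, giving width 1; this decomposition certifies tw(G) ≤ 1. Since G has at least one edge (e.g. 7–5), it is not an edgeless graph, so tw(G) ≥ 1. Hence tw(G) = 1 exactly.

Treewidth 1.
Bags: B1 = {5, 7}  B2 = {4, 5}  B3 = {5, 6}  B4 = {3, 5}  B5 = {1, 5}  B6 = {2, 5}
Tree: B1–B2, B1–B3, B1–B4, B1–B5, B1–B6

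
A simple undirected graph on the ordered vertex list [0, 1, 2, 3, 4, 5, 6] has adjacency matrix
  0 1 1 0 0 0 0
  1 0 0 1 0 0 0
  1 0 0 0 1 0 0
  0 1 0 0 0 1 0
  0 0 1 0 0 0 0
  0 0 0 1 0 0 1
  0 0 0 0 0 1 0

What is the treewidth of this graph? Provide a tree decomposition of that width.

Treewidth 1.
Bags: B1 = {2, 4}  B2 = {0, 2}  B3 = {0, 1}  B4 = {1, 3}  B5 = {3, 5}  B6 = {5, 6}
Tree: B1–B2, B2–B3, B3–B4, B4–B5, B5–B6

The largest bag has 2 vertices, giving width 1; this decomposition certifies tw(G) ≤ 1. Since G has at least one edge (e.g. 4–2), it is not an edgeless graph, so tw(G) ≥ 1. Therefore the treewidth is 1.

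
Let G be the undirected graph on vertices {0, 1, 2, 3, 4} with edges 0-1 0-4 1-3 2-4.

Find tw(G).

1

A width-1 tree decomposition is:
Bags: B1 = {1, 3}  B2 = {0, 1}  B3 = {0, 4}  B4 = {2, 4}
Tree: B1–B2, B2–B3, B3–B4
The largest bag has 2 vertices, giving width 1; this decomposition certifies tw(G) ≤ 1. G has an edge, so its treewidth is at least 1. Hence tw(G) = 1 exactly.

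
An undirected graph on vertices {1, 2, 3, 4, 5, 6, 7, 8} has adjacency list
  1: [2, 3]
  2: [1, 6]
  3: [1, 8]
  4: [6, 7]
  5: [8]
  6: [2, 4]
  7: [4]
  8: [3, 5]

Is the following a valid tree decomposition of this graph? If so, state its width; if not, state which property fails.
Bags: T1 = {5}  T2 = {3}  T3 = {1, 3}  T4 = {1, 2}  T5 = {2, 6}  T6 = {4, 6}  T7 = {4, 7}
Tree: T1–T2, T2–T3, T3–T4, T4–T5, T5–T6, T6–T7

A tree decomposition must satisfy three properties: every vertex lies in some bag; for every edge, both endpoints lie together in some bag; and for every vertex, the bags containing it form a connected subtree. Here vertex 8 appears in no bag, so the decomposition is invalid.

No — vertex 8 appears in no bag.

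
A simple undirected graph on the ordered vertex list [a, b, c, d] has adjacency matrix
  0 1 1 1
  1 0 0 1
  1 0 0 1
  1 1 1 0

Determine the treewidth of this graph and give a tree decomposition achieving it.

Every bag has size at most 3, so the width is 3 − 1 = 2 and tw(G) ≤ 2. For the lower bound, the 3 vertices {a, c, d} are pairwise adjacent, and any tree decomposition puts a clique entirely inside one bag — forcing width ≥ 2. The upper and lower bounds meet at 2, so that is the treewidth.

Treewidth 2.
Bags: B1 = {a, c, d}  B2 = {a, b, d}
Tree: B1–B2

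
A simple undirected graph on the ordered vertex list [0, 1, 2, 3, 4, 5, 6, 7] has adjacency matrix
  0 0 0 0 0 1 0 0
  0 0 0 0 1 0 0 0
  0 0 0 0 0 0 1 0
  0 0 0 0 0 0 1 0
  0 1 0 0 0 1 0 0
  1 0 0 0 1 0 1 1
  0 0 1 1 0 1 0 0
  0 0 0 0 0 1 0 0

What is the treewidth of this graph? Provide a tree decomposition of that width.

Every bag has size at most 2, so the width is 2 − 1 = 1 and tw(G) ≤ 1. Since G has at least one edge (e.g. 5–6), it is not an edgeless graph, so tw(G) ≥ 1. The upper and lower bounds meet at 1, so that is the treewidth.

Treewidth 1.
One optimal decomposition is:
Bags: B1 = {5, 6}  B2 = {2, 6}  B3 = {4, 5}  B4 = {3, 6}  B5 = {1, 4}  B6 = {0, 5}  B7 = {5, 7}
Tree: B1–B2, B1–B3, B2–B4, B3–B5, B1–B6, B1–B7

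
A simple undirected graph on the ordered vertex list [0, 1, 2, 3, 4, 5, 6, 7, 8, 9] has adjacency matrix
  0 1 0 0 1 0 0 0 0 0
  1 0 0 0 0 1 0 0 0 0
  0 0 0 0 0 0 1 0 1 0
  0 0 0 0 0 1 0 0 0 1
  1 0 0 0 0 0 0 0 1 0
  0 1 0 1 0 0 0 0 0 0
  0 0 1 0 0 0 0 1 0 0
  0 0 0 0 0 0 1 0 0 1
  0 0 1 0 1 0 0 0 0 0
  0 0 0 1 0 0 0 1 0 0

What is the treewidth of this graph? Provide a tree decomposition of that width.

Each bag holds 3 vertices, so the decomposition has width 2, which upper-bounds the treewidth. For the lower bound, G contains the cycle 6–7–9–3–5–1–0–4–8–2–6, so G is not a forest; only forests have treewidth ≤ 1, hence tw(G) ≥ 2. Combining the bounds, tw(G) = 2.

Treewidth 2.
One such decomposition:
Bags: B1 = {6, 7, 9}  B2 = {3, 6, 9}  B3 = {3, 5, 6}  B4 = {1, 5, 6}  B5 = {0, 1, 6}  B6 = {0, 4, 6}  B7 = {4, 6, 8}  B8 = {2, 6, 8}
Tree: B1–B2, B2–B3, B3–B4, B4–B5, B5–B6, B6–B7, B7–B8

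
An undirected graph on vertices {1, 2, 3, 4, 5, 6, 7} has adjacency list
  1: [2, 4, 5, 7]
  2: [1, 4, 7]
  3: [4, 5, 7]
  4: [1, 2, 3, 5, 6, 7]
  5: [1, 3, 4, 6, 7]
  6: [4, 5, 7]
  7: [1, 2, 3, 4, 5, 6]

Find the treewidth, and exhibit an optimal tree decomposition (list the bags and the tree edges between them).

Each bag holds 4 vertices, so the decomposition has width 3, which upper-bounds the treewidth. On the other hand G contains the 4-clique {1, 2, 4, 7}. A clique must lie in a single bag of any decomposition, so no decomposition can have width below 3. Hence tw(G) = 3 exactly.

Treewidth 3.
One optimal decomposition is:
Bags: B1 = {4, 5, 6, 7}  B2 = {1, 4, 5, 7}  B3 = {1, 2, 4, 7}  B4 = {3, 4, 5, 7}
Tree: B1–B2, B2–B3, B2–B4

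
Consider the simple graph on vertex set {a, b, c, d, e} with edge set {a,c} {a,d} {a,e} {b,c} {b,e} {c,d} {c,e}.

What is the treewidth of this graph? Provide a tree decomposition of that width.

Treewidth 2.
Bags: B1 = {a, c, e}  B2 = {b, c, e}  B3 = {a, c, d}
Tree: B1–B2, B1–B3

Every bag has size at most 3, so the width is 3 − 1 = 2 and tw(G) ≤ 2. On the other hand G contains the 3-clique {a, c, d}. A clique must lie in a single bag of any decomposition, so no decomposition can have width below 2. Combining the bounds, tw(G) = 2.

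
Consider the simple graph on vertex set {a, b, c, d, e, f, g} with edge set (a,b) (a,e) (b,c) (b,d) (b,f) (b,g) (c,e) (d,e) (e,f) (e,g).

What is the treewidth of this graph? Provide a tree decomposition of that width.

Treewidth 2.
Bags: B1 = {b, d, e}  B2 = {b, e, g}  B3 = {a, b, e}  B4 = {b, e, f}  B5 = {b, c, e}
Tree: B1–B2, B2–B3, B3–B4, B4–B5

Each bag holds 3 vertices, so the decomposition has width 2, which upper-bounds the treewidth. Since e–d–b–g–e is a cycle in G, G is not acyclic. Forests are exactly the graphs of treewidth ≤ 1, so tw(G) ≥ 2. Hence tw(G) = 2 exactly.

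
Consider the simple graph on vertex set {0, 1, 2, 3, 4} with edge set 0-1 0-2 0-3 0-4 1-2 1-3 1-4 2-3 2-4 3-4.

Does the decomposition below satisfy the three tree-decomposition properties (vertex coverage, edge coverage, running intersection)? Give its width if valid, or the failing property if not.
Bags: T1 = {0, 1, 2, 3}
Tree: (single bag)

A tree decomposition must satisfy three properties: every vertex lies in some bag; for every edge, both endpoints lie together in some bag; and for every vertex, the bags containing it form a connected subtree. Here vertex 4 appears in no bag, so the decomposition is invalid.

No — vertex 4 appears in no bag.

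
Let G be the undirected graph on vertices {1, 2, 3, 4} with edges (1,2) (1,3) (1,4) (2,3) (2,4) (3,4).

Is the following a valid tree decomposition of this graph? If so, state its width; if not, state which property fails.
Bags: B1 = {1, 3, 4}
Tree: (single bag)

No — vertex 2 appears in no bag.

A tree decomposition must satisfy three properties: every vertex lies in some bag; for every edge, both endpoints lie together in some bag; and for every vertex, the bags containing it form a connected subtree. Here vertex 2 appears in no bag, so the decomposition is invalid.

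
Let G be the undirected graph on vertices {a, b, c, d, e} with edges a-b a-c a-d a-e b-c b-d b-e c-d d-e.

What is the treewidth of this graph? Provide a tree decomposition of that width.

Every bag has size at most 4, so the width is 4 − 1 = 3 and tw(G) ≤ 3. On the other hand G contains the 4-clique {a, b, d, e}. A clique must lie in a single bag of any decomposition, so no decomposition can have width below 3. Hence tw(G) = 3 exactly.

Treewidth 3.
Bags: B1 = {a, b, c, d}  B2 = {a, b, d, e}
Tree: B1–B2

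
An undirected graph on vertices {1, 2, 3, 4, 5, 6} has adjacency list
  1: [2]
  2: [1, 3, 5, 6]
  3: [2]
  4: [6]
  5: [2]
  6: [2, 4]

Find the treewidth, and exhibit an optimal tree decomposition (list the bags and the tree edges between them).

Treewidth 1.
One such decomposition:
Bags: B1 = {2, 6}  B2 = {2, 5}  B3 = {1, 2}  B4 = {4, 6}  B5 = {2, 3}
Tree: B1–B2, B1–B3, B1–B4, B2–B5

The largest bag has 2 vertices, giving width 1; this decomposition certifies tw(G) ≤ 1. Since G has at least one edge (e.g. 6–2), it is not an edgeless graph, so tw(G) ≥ 1. The upper and lower bounds meet at 1, so that is the treewidth.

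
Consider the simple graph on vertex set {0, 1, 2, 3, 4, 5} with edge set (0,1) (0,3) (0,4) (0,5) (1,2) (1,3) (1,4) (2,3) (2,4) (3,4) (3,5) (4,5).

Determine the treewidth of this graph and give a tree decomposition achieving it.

Every bag has size at most 4, so the width is 4 − 1 = 3 and tw(G) ≤ 3. Conversely, {0, 1, 3, 4} is a clique of size 4, and the vertices of any clique must share a bag in every tree decomposition; so some bag has ≥ 4 vertices and tw(G) ≥ 3. Combining the bounds, tw(G) = 3.

Treewidth 3.
Bags: B1 = {1, 2, 3, 4}  B2 = {0, 1, 3, 4}  B3 = {0, 3, 4, 5}
Tree: B1–B2, B2–B3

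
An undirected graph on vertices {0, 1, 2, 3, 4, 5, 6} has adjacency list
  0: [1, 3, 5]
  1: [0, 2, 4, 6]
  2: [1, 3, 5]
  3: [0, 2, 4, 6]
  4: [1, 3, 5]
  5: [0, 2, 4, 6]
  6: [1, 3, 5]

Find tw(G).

A width-3 tree decomposition is:
Bags: B1 = {1, 3, 5, 6}  B2 = {0, 1, 3, 5}  B3 = {1, 3, 4, 5}  B4 = {1, 2, 3, 5}
Tree: B1–B2, B2–B3, B3–B4
The largest bag has 4 vertices, giving width 3; this decomposition certifies tw(G) ≤ 3. For the lower bound: the 4 vertex sets {1,6}, {0,5}, {3}, {4} are disjoint, each induces a connected subgraph, and every pair is joined by at least one edge of G. Contracting each set to a single vertex therefore yields K_{4} as a minor, and since treewidth is minor-monotone, tw(G) ≥ tw(K_{4}) = 3. Hence tw(G) = 3 exactly.

3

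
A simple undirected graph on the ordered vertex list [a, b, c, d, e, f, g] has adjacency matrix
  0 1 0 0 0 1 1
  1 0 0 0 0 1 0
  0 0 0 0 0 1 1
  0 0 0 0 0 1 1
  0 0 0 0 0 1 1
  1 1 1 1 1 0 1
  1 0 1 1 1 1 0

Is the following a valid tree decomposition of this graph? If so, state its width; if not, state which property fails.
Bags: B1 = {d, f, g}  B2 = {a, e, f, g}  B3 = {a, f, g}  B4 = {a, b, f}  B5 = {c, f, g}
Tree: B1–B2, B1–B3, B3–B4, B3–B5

No — bags containing vertex a are not connected in the tree.

A tree decomposition must satisfy three properties: every vertex lies in some bag; for every edge, both endpoints lie together in some bag; and for every vertex, the bags containing it form a connected subtree. Here bags containing vertex a are not connected in the tree, so the decomposition is invalid.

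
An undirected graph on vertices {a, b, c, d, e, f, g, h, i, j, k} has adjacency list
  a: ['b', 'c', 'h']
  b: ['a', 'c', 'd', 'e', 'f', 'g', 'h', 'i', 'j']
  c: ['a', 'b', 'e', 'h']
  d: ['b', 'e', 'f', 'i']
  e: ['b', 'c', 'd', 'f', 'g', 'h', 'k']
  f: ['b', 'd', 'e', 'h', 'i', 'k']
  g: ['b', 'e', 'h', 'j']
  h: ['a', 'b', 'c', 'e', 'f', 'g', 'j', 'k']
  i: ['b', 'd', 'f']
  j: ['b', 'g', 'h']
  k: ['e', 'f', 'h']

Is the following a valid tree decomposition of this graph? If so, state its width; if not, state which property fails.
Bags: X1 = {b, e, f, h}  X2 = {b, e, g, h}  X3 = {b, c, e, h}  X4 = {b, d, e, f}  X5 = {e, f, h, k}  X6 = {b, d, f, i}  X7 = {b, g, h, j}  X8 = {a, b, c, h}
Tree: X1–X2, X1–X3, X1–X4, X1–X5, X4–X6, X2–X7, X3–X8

Yes; width 3.

Every vertex of G appears in some bag (union = {a, b, c, d, e, f, g, h, i, j, k}); every edge is covered by a bag; and for each vertex v the set of bags containing v is connected in the bag tree. The decomposition is therefore valid. The largest bag has 4 vertices, so the width is 3.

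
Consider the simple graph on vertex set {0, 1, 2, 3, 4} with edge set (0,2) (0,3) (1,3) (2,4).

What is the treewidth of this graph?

1

A width-1 tree decomposition is:
Bags: B1 = {2, 4}  B2 = {0, 2}  B3 = {0, 3}  B4 = {1, 3}
Tree: B1–B2, B2–B3, B3–B4
Each bag holds 2 vertices, so the decomposition has width 1, which upper-bounds the treewidth. Any graph with an edge has treewidth ≥ 1, and G has the edge 4–2. Therefore the treewidth is 1.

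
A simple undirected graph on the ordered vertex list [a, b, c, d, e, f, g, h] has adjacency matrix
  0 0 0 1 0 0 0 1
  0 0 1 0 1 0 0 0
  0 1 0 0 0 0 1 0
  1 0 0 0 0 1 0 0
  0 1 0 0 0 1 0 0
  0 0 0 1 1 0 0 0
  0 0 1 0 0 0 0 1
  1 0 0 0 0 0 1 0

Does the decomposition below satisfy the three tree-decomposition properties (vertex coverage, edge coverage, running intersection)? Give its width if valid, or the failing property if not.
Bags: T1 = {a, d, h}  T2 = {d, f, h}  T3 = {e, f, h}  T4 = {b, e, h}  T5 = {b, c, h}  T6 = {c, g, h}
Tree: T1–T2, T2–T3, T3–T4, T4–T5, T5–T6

Vertex coverage: the bags together contain {a, b, c, d, e, f, g, h}, the full vertex set. Edge coverage: each edge of G has both endpoints in at least one bag. Running intersection: for every vertex, the bags containing it form a connected subtree. All three properties hold, so this is a valid tree decomposition of width max|bag| − 1 = 2, and hence tw(G) ≤ 2.

Yes; width 2.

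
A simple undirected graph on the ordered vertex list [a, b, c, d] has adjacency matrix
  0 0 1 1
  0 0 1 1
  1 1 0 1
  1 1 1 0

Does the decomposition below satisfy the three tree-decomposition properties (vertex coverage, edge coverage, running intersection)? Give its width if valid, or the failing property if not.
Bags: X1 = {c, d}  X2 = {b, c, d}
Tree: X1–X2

A tree decomposition must satisfy three properties: every vertex lies in some bag; for every edge, both endpoints lie together in some bag; and for every vertex, the bags containing it form a connected subtree. Here vertex a appears in no bag, so the decomposition is invalid.

No — vertex a appears in no bag.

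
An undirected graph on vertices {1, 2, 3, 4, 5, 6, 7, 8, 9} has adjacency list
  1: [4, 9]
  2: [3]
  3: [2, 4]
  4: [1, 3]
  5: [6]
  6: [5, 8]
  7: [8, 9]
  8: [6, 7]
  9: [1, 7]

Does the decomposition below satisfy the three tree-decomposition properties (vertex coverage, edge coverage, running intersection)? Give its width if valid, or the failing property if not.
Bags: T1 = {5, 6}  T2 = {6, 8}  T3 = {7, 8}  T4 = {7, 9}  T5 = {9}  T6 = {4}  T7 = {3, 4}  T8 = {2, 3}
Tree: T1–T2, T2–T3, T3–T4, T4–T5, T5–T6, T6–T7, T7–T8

No — vertex 1 appears in no bag.

A tree decomposition must satisfy three properties: every vertex lies in some bag; for every edge, both endpoints lie together in some bag; and for every vertex, the bags containing it form a connected subtree. Here vertex 1 appears in no bag, so the decomposition is invalid.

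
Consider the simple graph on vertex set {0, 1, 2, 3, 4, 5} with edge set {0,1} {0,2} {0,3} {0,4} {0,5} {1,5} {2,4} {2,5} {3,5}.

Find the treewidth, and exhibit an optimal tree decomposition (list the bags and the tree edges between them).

Treewidth 2.
One such decomposition:
Bags: B1 = {0, 3, 5}  B2 = {0, 2, 5}  B3 = {0, 2, 4}  B4 = {0, 1, 5}
Tree: B1–B2, B2–B3, B2–B4

The largest bag has 3 vertices, giving width 2; this decomposition certifies tw(G) ≤ 2. Conversely, {0, 2, 4} is a clique of size 3, and the vertices of any clique must share a bag in every tree decomposition; so some bag has ≥ 3 vertices and tw(G) ≥ 2. Hence tw(G) = 2 exactly.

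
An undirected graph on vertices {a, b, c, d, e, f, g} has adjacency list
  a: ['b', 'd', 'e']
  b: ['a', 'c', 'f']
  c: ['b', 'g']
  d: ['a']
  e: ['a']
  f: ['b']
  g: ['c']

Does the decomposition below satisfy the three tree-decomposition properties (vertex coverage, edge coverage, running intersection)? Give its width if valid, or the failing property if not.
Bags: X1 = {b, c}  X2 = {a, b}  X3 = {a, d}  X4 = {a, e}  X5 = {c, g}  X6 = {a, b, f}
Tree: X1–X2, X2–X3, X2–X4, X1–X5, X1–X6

No — bags containing vertex a are not connected in the tree.

A tree decomposition must satisfy three properties: every vertex lies in some bag; for every edge, both endpoints lie together in some bag; and for every vertex, the bags containing it form a connected subtree. Here bags containing vertex a are not connected in the tree, so the decomposition is invalid.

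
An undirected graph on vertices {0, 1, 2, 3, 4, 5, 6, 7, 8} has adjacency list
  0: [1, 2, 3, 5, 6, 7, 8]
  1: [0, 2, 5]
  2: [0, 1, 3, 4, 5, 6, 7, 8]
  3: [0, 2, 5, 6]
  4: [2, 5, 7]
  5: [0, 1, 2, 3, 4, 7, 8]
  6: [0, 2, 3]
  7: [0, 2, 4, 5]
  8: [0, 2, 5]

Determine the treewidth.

A width-3 tree decomposition is:
Bags: B1 = {0, 2, 5, 7}  B2 = {0, 2, 5, 8}  B3 = {0, 2, 3, 5}  B4 = {0, 2, 3, 6}  B5 = {2, 4, 5, 7}  B6 = {0, 1, 2, 5}
Tree: B1–B2, B1–B3, B3–B4, B1–B5, B1–B6
The largest bag has 4 vertices, giving width 3; this decomposition certifies tw(G) ≤ 3. Conversely, {0, 2, 5, 8} is a clique of size 4, and the vertices of any clique must share a bag in every tree decomposition; so some bag has ≥ 4 vertices and tw(G) ≥ 3. Combining the bounds, tw(G) = 3.

3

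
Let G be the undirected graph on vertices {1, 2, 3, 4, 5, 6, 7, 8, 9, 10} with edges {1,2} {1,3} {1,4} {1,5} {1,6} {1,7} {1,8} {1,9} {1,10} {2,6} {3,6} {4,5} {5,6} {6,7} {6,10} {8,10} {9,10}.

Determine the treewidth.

2

A width-2 tree decomposition is:
Bags: B1 = {1, 6, 10}  B2 = {1, 8, 10}  B3 = {1, 9, 10}  B4 = {1, 6, 7}  B5 = {1, 2, 6}  B6 = {1, 3, 6}  B7 = {1, 5, 6}  B8 = {1, 4, 5}
Tree: B1–B2, B1–B3, B1–B4, B4–B5, B5–B6, B6–B7, B7–B8
The largest bag has 3 vertices, giving width 2; this decomposition certifies tw(G) ≤ 2. Conversely, {1, 8, 10} is a clique of size 3, and the vertices of any clique must share a bag in every tree decomposition; so some bag has ≥ 3 vertices and tw(G) ≥ 2. Therefore the treewidth is 2.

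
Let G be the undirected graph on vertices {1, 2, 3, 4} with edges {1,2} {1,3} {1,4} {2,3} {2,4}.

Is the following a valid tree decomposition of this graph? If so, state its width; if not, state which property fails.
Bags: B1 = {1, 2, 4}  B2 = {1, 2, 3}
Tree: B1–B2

Yes; width 2.

Checking the three conditions: (i) the bags cover all of {1, 2, 3, 4}; (ii) for each edge, some bag contains both endpoints; (iii) the bags containing any fixed vertex form a subtree. All hold, so the decomposition is valid with width 3 − 1 = 2.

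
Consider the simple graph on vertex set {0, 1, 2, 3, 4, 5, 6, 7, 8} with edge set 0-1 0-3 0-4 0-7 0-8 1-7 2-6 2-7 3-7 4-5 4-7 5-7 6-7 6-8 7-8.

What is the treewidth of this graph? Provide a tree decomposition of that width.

Every bag has size at most 3, so the width is 3 − 1 = 2 and tw(G) ≤ 2. For the lower bound, the 3 vertices {0, 7, 8} are pairwise adjacent, and any tree decomposition puts a clique entirely inside one bag — forcing width ≥ 2. Combining the bounds, tw(G) = 2.

Treewidth 2.
One optimal decomposition is:
Bags: B1 = {0, 7, 8}  B2 = {6, 7, 8}  B3 = {0, 1, 7}  B4 = {0, 4, 7}  B5 = {2, 6, 7}  B6 = {0, 3, 7}  B7 = {4, 5, 7}
Tree: B1–B2, B1–B3, B3–B4, B2–B5, B1–B6, B4–B7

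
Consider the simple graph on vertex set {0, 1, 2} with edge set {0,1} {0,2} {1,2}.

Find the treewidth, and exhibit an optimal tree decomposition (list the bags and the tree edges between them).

With just one bag of size 3, the width is 3 − 1 = 2, so tw(G) ≤ 2. Conversely, {0, 1, 2} is a clique of size 3, and the vertices of any clique must share a bag in every tree decomposition; so some bag has ≥ 3 vertices and tw(G) ≥ 2. Combining the bounds, tw(G) = 2.

Treewidth 2.
One such decomposition:
Bags: B1 = {0, 1, 2}
Tree: (single bag)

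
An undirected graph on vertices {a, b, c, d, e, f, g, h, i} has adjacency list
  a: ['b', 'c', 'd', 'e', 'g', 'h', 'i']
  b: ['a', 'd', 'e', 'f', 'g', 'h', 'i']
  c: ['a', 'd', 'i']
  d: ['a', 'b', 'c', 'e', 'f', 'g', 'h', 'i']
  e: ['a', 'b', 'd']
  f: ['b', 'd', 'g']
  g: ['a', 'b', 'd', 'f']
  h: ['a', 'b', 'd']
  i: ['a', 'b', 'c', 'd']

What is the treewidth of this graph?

A width-3 tree decomposition is:
Bags: B1 = {a, b, d, g}  B2 = {a, b, d, i}  B3 = {a, b, d, e}  B4 = {a, b, d, h}  B5 = {b, d, f, g}  B6 = {a, c, d, i}
Tree: B1–B2, B1–B3, B2–B4, B1–B5, B2–B6
Each bag holds 4 vertices, so the decomposition has width 3, which upper-bounds the treewidth. For the lower bound, the 4 vertices {a, c, d, i} are pairwise adjacent, and any tree decomposition puts a clique entirely inside one bag — forcing width ≥ 3. Therefore the treewidth is 3.

3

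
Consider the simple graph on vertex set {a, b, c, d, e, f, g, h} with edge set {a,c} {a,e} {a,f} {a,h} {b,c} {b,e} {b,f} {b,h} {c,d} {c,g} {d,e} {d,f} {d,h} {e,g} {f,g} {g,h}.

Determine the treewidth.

A width-4 tree decomposition is:
Bags: B1 = {c, e, f, g, h}  B2 = {b, c, e, f, h}  B3 = {c, d, e, f, h}  B4 = {a, c, e, f, h}
Tree: B1–B2, B2–B3, B3–B4
The largest bag has 5 vertices, giving width 4; this decomposition certifies tw(G) ≤ 4. For the lower bound: the 5 vertex sets {c,g}, {b,f}, {d,h}, {e}, {a} are disjoint, each induces a connected subgraph, and every pair is joined by at least one edge of G. Contracting each set to a single vertex therefore yields K_{5} as a minor, and since treewidth is minor-monotone, tw(G) ≥ tw(K_{5}) = 4. The upper and lower bounds meet at 4, so that is the treewidth.

4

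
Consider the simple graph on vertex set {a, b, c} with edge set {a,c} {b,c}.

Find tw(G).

A width-1 tree decomposition is:
Bags: B1 = {b, c}  B2 = {a, c}
Tree: B1–B2
The largest bag has 2 vertices, giving width 1; this decomposition certifies tw(G) ≤ 1. G has an edge, so its treewidth is at least 1. Hence tw(G) = 1 exactly.

1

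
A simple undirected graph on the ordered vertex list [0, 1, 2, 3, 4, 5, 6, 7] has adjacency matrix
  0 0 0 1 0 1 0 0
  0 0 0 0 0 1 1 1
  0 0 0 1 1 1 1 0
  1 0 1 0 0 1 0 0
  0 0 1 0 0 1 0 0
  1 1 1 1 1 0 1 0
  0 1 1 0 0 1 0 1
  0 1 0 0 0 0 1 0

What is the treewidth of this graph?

A width-2 tree decomposition is:
Bags: B1 = {2, 3, 5}  B2 = {2, 5, 6}  B3 = {0, 3, 5}  B4 = {1, 5, 6}  B5 = {1, 6, 7}  B6 = {2, 4, 5}
Tree: B1–B2, B1–B3, B2–B4, B4–B5, B2–B6
Each bag holds 3 vertices, so the decomposition has width 2, which upper-bounds the treewidth. On the other hand G contains the 3-clique {0, 3, 5}. A clique must lie in a single bag of any decomposition, so no decomposition can have width below 2. Therefore the treewidth is 2.

2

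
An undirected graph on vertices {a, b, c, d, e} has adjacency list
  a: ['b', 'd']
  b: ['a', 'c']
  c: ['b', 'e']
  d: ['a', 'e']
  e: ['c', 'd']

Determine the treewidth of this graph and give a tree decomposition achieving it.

The largest bag has 3 vertices, giving width 2; this decomposition certifies tw(G) ≤ 2. For the lower bound, G contains the cycle b–a–d–e–c–b, so G is not a forest; only forests have treewidth ≤ 1, hence tw(G) ≥ 2. Hence tw(G) = 2 exactly.

Treewidth 2.
Bags: B1 = {a, b, d}  B2 = {b, d, e}  B3 = {b, c, e}
Tree: B1–B2, B2–B3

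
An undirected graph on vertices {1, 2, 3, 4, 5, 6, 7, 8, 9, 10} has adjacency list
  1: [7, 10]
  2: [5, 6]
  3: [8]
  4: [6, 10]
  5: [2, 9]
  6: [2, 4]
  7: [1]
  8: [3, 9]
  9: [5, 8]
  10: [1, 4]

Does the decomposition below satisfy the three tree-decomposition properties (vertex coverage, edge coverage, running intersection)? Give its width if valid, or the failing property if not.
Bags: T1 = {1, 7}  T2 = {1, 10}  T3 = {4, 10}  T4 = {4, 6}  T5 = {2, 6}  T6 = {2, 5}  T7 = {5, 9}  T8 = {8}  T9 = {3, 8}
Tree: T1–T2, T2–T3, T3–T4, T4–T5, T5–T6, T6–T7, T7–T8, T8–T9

No — edge (9,8) lies in no bag.

A tree decomposition must satisfy three properties: every vertex lies in some bag; for every edge, both endpoints lie together in some bag; and for every vertex, the bags containing it form a connected subtree. Here edge (9,8) lies in no bag, so the decomposition is invalid.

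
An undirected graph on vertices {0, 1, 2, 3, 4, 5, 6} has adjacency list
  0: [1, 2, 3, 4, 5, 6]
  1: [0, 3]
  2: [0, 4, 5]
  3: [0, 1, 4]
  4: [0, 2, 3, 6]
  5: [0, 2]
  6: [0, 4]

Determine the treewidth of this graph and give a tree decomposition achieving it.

Treewidth 2.
Bags: B1 = {0, 3, 4}  B2 = {0, 2, 4}  B3 = {0, 4, 6}  B4 = {0, 1, 3}  B5 = {0, 2, 5}
Tree: B1–B2, B2–B3, B1–B4, B2–B5

Every bag has size at most 3, so the width is 3 − 1 = 2 and tw(G) ≤ 2. Conversely, {0, 1, 3} is a clique of size 3, and the vertices of any clique must share a bag in every tree decomposition; so some bag has ≥ 3 vertices and tw(G) ≥ 2. Hence tw(G) = 2 exactly.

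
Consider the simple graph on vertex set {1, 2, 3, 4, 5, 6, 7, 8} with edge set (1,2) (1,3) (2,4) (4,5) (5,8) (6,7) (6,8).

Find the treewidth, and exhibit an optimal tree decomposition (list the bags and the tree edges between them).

Each bag holds 2 vertices, so the decomposition has width 1, which upper-bounds the treewidth. Since G has at least one edge (e.g. 7–6), it is not an edgeless graph, so tw(G) ≥ 1. Therefore the treewidth is 1.

Treewidth 1.
Bags: B1 = {6, 7}  B2 = {6, 8}  B3 = {5, 8}  B4 = {4, 5}  B5 = {2, 4}  B6 = {1, 2}  B7 = {1, 3}
Tree: B1–B2, B2–B3, B3–B4, B4–B5, B5–B6, B6–B7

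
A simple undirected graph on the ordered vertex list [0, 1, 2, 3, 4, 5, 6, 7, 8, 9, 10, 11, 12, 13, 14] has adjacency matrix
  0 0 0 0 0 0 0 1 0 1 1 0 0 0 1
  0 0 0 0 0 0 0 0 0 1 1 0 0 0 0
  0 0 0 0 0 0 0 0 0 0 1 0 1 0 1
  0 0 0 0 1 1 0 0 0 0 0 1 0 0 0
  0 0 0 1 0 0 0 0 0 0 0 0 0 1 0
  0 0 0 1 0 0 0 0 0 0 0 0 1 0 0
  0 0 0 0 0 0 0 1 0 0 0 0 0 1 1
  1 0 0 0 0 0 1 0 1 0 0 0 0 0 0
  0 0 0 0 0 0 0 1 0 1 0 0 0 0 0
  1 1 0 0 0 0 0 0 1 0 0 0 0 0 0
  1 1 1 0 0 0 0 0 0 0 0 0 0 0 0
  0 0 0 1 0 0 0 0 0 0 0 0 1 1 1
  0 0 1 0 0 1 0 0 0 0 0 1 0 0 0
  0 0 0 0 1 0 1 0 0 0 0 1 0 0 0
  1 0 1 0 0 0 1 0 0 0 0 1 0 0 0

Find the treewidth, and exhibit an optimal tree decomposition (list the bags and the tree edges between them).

The largest bag has 4 vertices, giving width 3; this decomposition certifies tw(G) ≤ 3. For the lower bound: the 4 vertex sets {1,8,9}, {7}, {0}, {2,6,10,14} are disjoint, each induces a connected subgraph, and every pair is joined by at least one edge of G. Contracting each set to a single vertex therefore yields K_{4} as a minor, and since treewidth is minor-monotone, tw(G) ≥ tw(K_{4}) = 3. Combining the bounds, tw(G) = 3.

Treewidth 3.
One optimal decomposition is:
Bags: B1 = {1, 7, 8, 9}  B2 = {0, 1, 7, 9}  B3 = {0, 1, 7, 10}  B4 = {0, 6, 7, 10}  B5 = {0, 6, 10, 14}  B6 = {2, 6, 10, 14}  B7 = {2, 6, 13, 14}  B8 = {2, 11, 13, 14}  B9 = {2, 11, 12, 13}  B10 = {4, 11, 12, 13}  B11 = {3, 4, 11, 12}  B12 = {3, 4, 5, 12}
Tree: B1–B2, B2–B3, B3–B4, B4–B5, B5–B6, B6–B7, B7–B8, B8–B9, B9–B10, B10–B11, B11–B12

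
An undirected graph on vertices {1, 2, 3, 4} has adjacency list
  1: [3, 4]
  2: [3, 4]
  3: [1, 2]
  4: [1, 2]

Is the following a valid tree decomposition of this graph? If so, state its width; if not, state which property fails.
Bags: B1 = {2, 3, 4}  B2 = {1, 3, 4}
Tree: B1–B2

Checking the three conditions: (i) the bags cover all of {1, 2, 3, 4}; (ii) for each edge, some bag contains both endpoints; (iii) the bags containing any fixed vertex form a subtree. All hold, so the decomposition is valid with width 3 − 1 = 2.

Yes; width 2.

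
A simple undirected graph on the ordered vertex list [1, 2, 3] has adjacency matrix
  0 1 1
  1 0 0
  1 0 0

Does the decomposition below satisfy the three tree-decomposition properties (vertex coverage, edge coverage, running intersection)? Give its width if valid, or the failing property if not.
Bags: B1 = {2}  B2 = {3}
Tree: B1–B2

No — vertex 1 appears in no bag.

A tree decomposition must satisfy three properties: every vertex lies in some bag; for every edge, both endpoints lie together in some bag; and for every vertex, the bags containing it form a connected subtree. Here vertex 1 appears in no bag, so the decomposition is invalid.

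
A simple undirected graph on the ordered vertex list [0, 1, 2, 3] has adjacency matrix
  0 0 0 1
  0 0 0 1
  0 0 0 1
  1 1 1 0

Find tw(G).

A width-1 tree decomposition is:
Bags: B1 = {2, 3}  B2 = {0, 3}  B3 = {1, 3}
Tree: B1–B2, B1–B3
Every bag has size at most 2, so the width is 2 − 1 = 1 and tw(G) ≤ 1. Any graph with an edge has treewidth ≥ 1, and G has the edge 2–3. Hence tw(G) = 1 exactly.

1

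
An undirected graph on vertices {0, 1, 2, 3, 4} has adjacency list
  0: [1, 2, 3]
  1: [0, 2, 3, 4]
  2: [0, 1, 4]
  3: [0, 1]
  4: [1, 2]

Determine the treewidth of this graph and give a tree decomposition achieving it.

Every bag has size at most 3, so the width is 3 − 1 = 2 and tw(G) ≤ 2. On the other hand G contains the 3-clique {0, 1, 2}. A clique must lie in a single bag of any decomposition, so no decomposition can have width below 2. Combining the bounds, tw(G) = 2.

Treewidth 2.
Bags: B1 = {1, 2, 4}  B2 = {0, 1, 2}  B3 = {0, 1, 3}
Tree: B1–B2, B2–B3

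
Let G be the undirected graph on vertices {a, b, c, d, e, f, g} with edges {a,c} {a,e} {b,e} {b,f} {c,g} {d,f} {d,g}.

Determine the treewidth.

A width-2 tree decomposition is:
Bags: B1 = {b, e, f}  B2 = {a, e, f}  B3 = {a, c, f}  B4 = {c, f, g}  B5 = {d, f, g}
Tree: B1–B2, B2–B3, B3–B4, B4–B5
The largest bag has 3 vertices, giving width 2; this decomposition certifies tw(G) ≤ 2. Since f–b–e–a–c–g–d–f is a cycle in G, G is not acyclic. Forests are exactly the graphs of treewidth ≤ 1, so tw(G) ≥ 2. Combining the bounds, tw(G) = 2.

2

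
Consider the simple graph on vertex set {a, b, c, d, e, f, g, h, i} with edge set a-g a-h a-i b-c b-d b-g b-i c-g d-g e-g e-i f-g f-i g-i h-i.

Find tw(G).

A width-2 tree decomposition is:
Bags: B1 = {b, g, i}  B2 = {b, d, g}  B3 = {a, g, i}  B4 = {b, c, g}  B5 = {a, h, i}  B6 = {f, g, i}  B7 = {e, g, i}
Tree: B1–B2, B1–B3, B2–B4, B3–B5, B3–B6, B6–B7
Every bag has size at most 3, so the width is 3 − 1 = 2 and tw(G) ≤ 2. On the other hand G contains the 3-clique {b, d, g}. A clique must lie in a single bag of any decomposition, so no decomposition can have width below 2. Hence tw(G) = 2 exactly.

2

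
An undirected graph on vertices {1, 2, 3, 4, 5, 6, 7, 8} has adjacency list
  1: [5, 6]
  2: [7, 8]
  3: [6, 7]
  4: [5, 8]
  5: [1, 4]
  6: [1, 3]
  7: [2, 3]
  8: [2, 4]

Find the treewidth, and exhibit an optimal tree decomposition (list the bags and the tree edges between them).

Treewidth 2.
Bags: B1 = {2, 4, 8}  B2 = {2, 4, 5}  B3 = {1, 2, 5}  B4 = {1, 2, 6}  B5 = {2, 3, 6}  B6 = {2, 3, 7}
Tree: B1–B2, B2–B3, B3–B4, B4–B5, B5–B6

The largest bag has 3 vertices, giving width 2; this decomposition certifies tw(G) ≤ 2. The edges 2–8–4–5–1–6–3–7–2 form a cycle, so G is not a tree and its treewidth is at least 2. Therefore the treewidth is 2.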